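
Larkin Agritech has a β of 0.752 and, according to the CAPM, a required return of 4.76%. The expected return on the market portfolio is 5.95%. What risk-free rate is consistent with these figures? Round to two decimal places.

1.15%

E(R) = R_f + β(E(R_m) − R_f) = R_f(1 − β) + β·E(R_m)
4.76% = R_f × (1 − 0.752) + 0.752 × 5.95%
4.76% = R_f × 0.248 + 4.47440%
R_f = (4.76% − 4.47440%) / 0.248 = 1.15%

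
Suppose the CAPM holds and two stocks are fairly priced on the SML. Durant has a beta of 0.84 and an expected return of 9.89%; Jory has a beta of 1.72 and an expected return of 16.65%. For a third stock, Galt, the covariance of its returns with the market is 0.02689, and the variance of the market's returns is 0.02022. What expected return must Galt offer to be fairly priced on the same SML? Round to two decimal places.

MRP = (16.65% − 9.89%) / (1.72 − 0.84) = 7.6818%
R_f = 9.89% − 0.84 × 7.6818% = 3.4373%
β_Galt = Cov / Var(R_m) = 0.02689 / 0.02022 = 1.3299
E(R_Galt) = R_f + β × MRP = 3.4373% + 1.3299 × 7.6818% = 13.65%

13.65%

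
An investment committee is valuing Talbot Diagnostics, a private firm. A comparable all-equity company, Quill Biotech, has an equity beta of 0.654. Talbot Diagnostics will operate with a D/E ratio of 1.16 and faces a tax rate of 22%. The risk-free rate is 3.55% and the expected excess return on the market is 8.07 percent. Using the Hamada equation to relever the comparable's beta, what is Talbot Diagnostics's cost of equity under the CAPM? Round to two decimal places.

β_L = β_U × [1 + (1 − t)(D/E)] = 0.654 × [1 + (1 − 0.22) × 1.16]
    = 0.654 × [1 + 0.78 × 1.16] = 0.654 × 1.9048 = 1.2457
E(R) = R_f + β_L × MRP = 3.55% + 1.2457 × 8.07% = 13.60%

13.60%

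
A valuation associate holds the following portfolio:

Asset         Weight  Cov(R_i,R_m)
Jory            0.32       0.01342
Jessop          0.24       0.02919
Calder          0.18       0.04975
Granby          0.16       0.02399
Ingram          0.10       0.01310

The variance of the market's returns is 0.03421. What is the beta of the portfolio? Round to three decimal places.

β_Jory = 0.01342 / 0.03421 = 0.3923
β_Jessop = 0.02919 / 0.03421 = 0.8533
β_Calder = 0.04975 / 0.03421 = 1.4543
β_Granby = 0.02399 / 0.03421 = 0.7013
β_Ingram = 0.01310 / 0.03421 = 0.3829
β_P = Σ w_i β_i = 0.32×0.3923 + 0.24×0.8533 + 0.18×1.4543 + 0.16×0.7013 + 0.10×0.3829 = 0.7426

0.743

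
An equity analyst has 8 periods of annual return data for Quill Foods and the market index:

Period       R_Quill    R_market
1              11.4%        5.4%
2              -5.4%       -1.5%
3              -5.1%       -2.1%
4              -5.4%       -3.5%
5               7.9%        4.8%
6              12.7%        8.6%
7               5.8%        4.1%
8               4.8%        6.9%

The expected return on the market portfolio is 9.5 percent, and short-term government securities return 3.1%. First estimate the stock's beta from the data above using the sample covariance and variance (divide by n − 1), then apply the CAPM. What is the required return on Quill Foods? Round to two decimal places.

Mean R_i = (11.4 − 5.4 − 5.1 − 5.4 + 7.9 + 12.7 + 5.8 + 4.8) / 8 = 3.3375%
Mean R_m = (5.4 − 1.5 − 2.1 − 3.5 + 4.8 + 8.6 + 4.1 + 6.9) / 8 = 2.8375%
Σ(R_i − R̄_i)(R_m − R̄_m) = 227.5488  ⇒  Cov = 227.5488 / 7 = 32.5070
Σ(R_m − R̄_m)² = 145.0788  ⇒  Var(R_m) = 145.0788 / 7 = 20.7255
β = Cov / Var(R_m) = 32.5070 / 20.7255 = 1.5685
MRP = 9.5% − 3.1% = 6.40%
E(R) = R_f + β × MRP = 3.1% + 1.5685 × 6.4% = 13.14%

13.14%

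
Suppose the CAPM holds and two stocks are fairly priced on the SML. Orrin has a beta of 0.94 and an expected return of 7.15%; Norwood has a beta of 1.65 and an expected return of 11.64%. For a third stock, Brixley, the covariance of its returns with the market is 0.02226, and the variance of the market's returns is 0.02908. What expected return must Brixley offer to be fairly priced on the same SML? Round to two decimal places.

6.05%

MRP = (11.64% − 7.15%) / (1.65 − 0.94) = 6.3239%
R_f = 7.15% − 0.94 × 6.3239% = 1.2055%
β_Brixley = Cov / Var(R_m) = 0.02226 / 0.02908 = 0.7655
E(R_Brixley) = R_f + β × MRP = 1.2055% + 0.7655 × 6.3239% = 6.05%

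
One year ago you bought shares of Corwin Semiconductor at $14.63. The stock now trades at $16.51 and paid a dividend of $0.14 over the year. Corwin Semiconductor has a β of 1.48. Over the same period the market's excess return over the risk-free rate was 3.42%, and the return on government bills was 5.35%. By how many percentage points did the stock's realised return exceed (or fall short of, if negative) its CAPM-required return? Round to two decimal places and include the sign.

+3.40%

Realised HPR = (P1 + D1 − P0) / P0 = (16.51 + 0.14 − 14.63) / 14.63 = 2.02 / 14.63 = 13.8072%
CAPM required = R_f + β·MRP = 5.35% + 1.48 × 3.42% = 10.4116%
α = realised − required = 13.8072% − 10.4116% = +3.40%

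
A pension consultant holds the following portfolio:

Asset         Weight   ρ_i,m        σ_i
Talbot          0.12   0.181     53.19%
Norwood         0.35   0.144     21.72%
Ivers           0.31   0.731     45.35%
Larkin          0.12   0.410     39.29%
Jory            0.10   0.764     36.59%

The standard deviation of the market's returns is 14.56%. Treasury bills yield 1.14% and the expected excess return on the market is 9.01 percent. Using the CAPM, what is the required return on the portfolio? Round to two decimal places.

11.82%

β_Talbot = 0.181 × 53.19% / 14.56% = 0.6612
β_Norwood = 0.144 × 21.72% / 14.56% = 0.2148
β_Ivers = 0.731 × 45.35% / 14.56% = 2.2768
β_Larkin = 0.410 × 39.29% / 14.56% = 1.1064
β_Jory = 0.764 × 36.59% / 14.56% = 1.9200
β_P = Σ w_i β_i = 0.12×0.6612 + 0.35×0.2148 + 0.31×2.2768 + 0.12×1.1064 + 0.10×1.9200 = 1.1851
E(R_P) = R_f + β_P × MRP = 1.14% + 1.1851 × 9.01% = 11.82%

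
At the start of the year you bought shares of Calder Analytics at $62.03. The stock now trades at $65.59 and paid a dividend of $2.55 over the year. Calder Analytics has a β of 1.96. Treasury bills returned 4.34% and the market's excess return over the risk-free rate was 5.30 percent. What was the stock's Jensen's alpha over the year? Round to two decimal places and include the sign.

Realised HPR = (P1 + D1 − P0) / P0 = (65.59 + 2.55 − 62.03) / 62.03 = 6.11 / 62.03 = 9.8501%
CAPM required = R_f + β·MRP = 4.34% + 1.96 × 5.30% = 14.7280%
α = realised − required = 9.8501% − 14.7280% = -4.88%

-4.88%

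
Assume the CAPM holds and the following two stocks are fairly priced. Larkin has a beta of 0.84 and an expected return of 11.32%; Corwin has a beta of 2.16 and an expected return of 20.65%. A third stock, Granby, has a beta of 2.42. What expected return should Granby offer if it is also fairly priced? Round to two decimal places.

MRP (SML slope) = (20.65% − 11.32%) / (2.16 − 0.84) = 9.33% / 1.32 = 7.0682%
R_f (intercept) = 11.32% − 0.84 × 7.0682% = 5.3827%
E(R_Granby) = R_f + β × MRP = 5.3827% + 2.42 × 7.0682% = 22.49%

22.49%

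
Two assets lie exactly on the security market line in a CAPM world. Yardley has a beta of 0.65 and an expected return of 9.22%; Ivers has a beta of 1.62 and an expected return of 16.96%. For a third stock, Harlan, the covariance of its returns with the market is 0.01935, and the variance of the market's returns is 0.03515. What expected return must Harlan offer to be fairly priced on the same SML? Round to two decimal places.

MRP = (16.96% − 9.22%) / (1.62 − 0.65) = 7.9794%
R_f = 9.22% − 0.65 × 7.9794% = 4.0334%
β_Harlan = Cov / Var(R_m) = 0.01935 / 0.03515 = 0.5505
E(R_Harlan) = R_f + β × MRP = 4.0334% + 0.5505 × 7.9794% = 8.43%

8.43%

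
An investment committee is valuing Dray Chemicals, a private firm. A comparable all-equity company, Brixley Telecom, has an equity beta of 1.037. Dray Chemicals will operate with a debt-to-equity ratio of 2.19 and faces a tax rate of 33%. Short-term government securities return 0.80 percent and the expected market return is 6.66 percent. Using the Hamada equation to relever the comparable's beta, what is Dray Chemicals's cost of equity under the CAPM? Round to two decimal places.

15.79%

β_L = β_U × [1 + (1 − t)(D/E)] = 1.037 × [1 + (1 − 0.33) × 2.19]
    = 1.037 × [1 + 0.67 × 2.19] = 1.037 × 2.4673 = 2.5586
MRP = 6.66% − 0.80% = 5.86%
E(R) = R_f + β_L × MRP = 0.80% + 2.5586 × 5.86% = 15.79%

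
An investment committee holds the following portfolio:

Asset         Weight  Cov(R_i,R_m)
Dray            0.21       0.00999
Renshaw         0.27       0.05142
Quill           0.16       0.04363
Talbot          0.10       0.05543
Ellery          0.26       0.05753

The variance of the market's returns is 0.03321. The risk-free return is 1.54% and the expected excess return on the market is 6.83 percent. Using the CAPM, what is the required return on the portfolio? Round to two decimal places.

10.48%

β_Dray = 0.00999 / 0.03321 = 0.3008
β_Renshaw = 0.05142 / 0.03321 = 1.5483
β_Quill = 0.04363 / 0.03321 = 1.3138
β_Talbot = 0.05543 / 0.03321 = 1.6691
β_Ellery = 0.05753 / 0.03321 = 1.7323
β_P = Σ w_i β_i = 0.21×0.3008 + 0.27×1.5483 + 0.16×1.3138 + 0.10×1.6691 + 0.26×1.7323 = 1.3087
E(R_P) = R_f + β_P × MRP = 1.54% + 1.3087 × 6.83% = 10.48%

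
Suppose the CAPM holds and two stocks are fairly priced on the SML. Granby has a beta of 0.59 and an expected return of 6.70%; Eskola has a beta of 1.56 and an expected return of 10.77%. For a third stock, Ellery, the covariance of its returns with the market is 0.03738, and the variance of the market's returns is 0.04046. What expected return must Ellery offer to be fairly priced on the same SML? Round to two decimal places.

MRP = (10.77% − 6.70%) / (1.56 − 0.59) = 4.1959%
R_f = 6.70% − 0.59 × 4.1959% = 4.2244%
β_Ellery = Cov / Var(R_m) = 0.03738 / 0.04046 = 0.9239
E(R_Ellery) = R_f + β × MRP = 4.2244% + 0.9239 × 4.1959% = 8.10%

8.10%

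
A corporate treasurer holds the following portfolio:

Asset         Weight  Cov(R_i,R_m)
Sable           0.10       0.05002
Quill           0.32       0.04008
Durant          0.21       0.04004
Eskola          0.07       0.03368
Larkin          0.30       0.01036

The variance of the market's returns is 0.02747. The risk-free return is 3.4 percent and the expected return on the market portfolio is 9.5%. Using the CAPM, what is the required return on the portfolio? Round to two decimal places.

β_Sable = 0.05002 / 0.02747 = 1.8209
β_Quill = 0.04008 / 0.02747 = 1.4590
β_Durant = 0.04004 / 0.02747 = 1.4576
β_Eskola = 0.03368 / 0.02747 = 1.2261
β_Larkin = 0.01036 / 0.02747 = 0.3771
β_P = Σ w_i β_i = 0.10×1.8209 + 0.32×1.4590 + 0.21×1.4576 + 0.07×1.2261 + 0.30×0.3771 = 1.1540
MRP = 9.5% − 3.4% = 6.10%
E(R_P) = R_f + β_P × MRP = 3.4% + 1.1540 × 6.1% = 10.44%

10.44%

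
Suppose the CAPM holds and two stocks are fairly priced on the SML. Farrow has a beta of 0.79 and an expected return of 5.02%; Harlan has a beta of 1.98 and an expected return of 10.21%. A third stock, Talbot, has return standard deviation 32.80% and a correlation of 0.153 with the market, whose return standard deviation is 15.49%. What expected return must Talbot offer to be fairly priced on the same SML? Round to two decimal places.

2.99%

MRP = (10.21% − 5.02%) / (1.98 − 0.79) = 4.3613%
R_f = 5.02% − 0.79 × 4.3613% = 1.5746%
β_Talbot = ρ·σ_i/σ_m = 0.153 × 32.80 / 15.49 = 0.3240
E(R_Talbot) = R_f + β × MRP = 1.5746% + 0.3240 × 4.3613% = 2.99%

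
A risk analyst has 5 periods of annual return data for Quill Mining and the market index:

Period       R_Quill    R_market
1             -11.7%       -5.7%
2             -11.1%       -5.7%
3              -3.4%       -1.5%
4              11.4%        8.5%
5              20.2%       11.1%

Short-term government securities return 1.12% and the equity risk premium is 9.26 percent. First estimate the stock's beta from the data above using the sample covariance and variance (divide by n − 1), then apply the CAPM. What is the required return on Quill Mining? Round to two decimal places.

Mean R_i = (-11.7 − 11.1 − 3.4 + 11.4 + 20.2) / 5 = 1.0800%
Mean R_m = (-5.7 − 5.7 − 1.5 + 8.5 + 11.1) / 5 = 1.3400%
Σ(R_i − R̄_i)(R_m − R̄_m) = 448.9440  ⇒  Cov = 448.9440 / 4 = 112.2360
Σ(R_m − R̄_m)² = 253.7120  ⇒  Var(R_m) = 253.7120 / 4 = 63.4280
β = Cov / Var(R_m) = 112.2360 / 63.4280 = 1.7695
E(R) = R_f + β × MRP = 1.12% + 1.7695 × 9.26% = 17.51%

17.51%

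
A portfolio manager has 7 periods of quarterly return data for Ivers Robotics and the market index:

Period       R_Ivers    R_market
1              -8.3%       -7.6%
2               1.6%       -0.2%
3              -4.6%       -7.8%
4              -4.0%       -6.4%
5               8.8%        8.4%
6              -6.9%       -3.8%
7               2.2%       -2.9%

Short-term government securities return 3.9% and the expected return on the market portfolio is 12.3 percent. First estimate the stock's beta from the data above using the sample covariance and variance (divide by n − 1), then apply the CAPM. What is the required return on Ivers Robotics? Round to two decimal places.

Mean R_i = (-8.3 + 1.6 − 4.6 − 4.0 + 8.8 − 6.9 + 2.2) / 7 = -1.6000%
Mean R_m = (-7.6 − 0.2 − 7.8 − 6.4 + 8.4 − 3.8 − 2.9) / 7 = -2.9000%
Σ(R_i − R̄_i)(R_m − R̄_m) = 185.5200  ⇒  Cov = 185.5200 / 6 = 30.9200
Σ(R_m − R̄_m)² = 194.1400  ⇒  Var(R_m) = 194.1400 / 6 = 32.3567
β = Cov / Var(R_m) = 30.9200 / 32.3567 = 0.9556
MRP = 12.3% − 3.9% = 8.40%
E(R) = R_f + β × MRP = 3.9% + 0.9556 × 8.4% = 11.93%

11.93%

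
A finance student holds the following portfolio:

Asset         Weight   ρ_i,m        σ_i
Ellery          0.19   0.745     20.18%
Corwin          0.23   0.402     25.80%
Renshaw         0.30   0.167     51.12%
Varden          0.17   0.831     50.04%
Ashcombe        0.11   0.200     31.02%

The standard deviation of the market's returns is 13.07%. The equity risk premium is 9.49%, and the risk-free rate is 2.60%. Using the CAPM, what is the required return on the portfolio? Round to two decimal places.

13.89%

β_Ellery = 0.745 × 20.18% / 13.07% = 1.1503
β_Corwin = 0.402 × 25.80% / 13.07% = 0.7935
β_Renshaw = 0.167 × 51.12% / 13.07% = 0.6532
β_Varden = 0.831 × 50.04% / 13.07% = 3.1816
β_Ashcombe = 0.200 × 31.02% / 13.07% = 0.4747
β_P = Σ w_i β_i = 0.19×1.1503 + 0.23×0.7935 + 0.30×0.6532 + 0.17×3.1816 + 0.11×0.4747 = 1.1901
E(R_P) = R_f + β_P × MRP = 2.60% + 1.1901 × 9.49% = 13.89%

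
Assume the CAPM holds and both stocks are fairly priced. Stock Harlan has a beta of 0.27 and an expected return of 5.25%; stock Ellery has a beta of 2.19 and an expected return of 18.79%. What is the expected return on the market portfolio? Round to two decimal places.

10.40%

Both satisfy E(R) = R_f + β·MRP, so the slope of the SML is
MRP = (18.79% − 5.25%) / (2.19 − 0.27) = 13.54% / 1.92 = 7.0521%
R_f = E(R_Harlan) − β_Harlan·MRP = 5.25% − 0.27 × 7.0521% = 3.3459%
E(R_m) = R_f + MRP = 3.3459% + 7.0521% = 10.40%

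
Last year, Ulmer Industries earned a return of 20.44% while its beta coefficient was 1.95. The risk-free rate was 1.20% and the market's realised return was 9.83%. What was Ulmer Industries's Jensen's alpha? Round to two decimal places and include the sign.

Market excess return = 9.83% − 1.20% = 8.63%
CAPM benchmark = R_f + β(R_m − R_f) = 1.20% + 1.95 × 8.63% = 18.0285%
α = actual − benchmark = 20.44% − 18.0285% = +2.41%

+2.41%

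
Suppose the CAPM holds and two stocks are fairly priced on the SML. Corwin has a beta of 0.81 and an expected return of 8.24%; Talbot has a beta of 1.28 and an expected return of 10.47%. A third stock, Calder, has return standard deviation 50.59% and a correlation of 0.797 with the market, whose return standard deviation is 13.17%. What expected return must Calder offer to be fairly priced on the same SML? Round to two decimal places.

MRP = (10.47% − 8.24%) / (1.28 − 0.81) = 4.7447%
R_f = 8.24% − 0.81 × 4.7447% = 4.3968%
β_Calder = ρ·σ_i/σ_m = 0.797 × 50.59 / 13.17 = 3.0615
E(R_Calder) = R_f + β × MRP = 4.3968% + 3.0615 × 4.7447% = 18.92%

18.92%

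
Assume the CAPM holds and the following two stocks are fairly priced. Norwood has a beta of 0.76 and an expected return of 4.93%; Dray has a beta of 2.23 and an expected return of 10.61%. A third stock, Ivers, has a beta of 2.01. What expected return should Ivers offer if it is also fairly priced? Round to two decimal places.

9.76%

MRP (SML slope) = (10.61% − 4.93%) / (2.23 − 0.76) = 5.68% / 1.47 = 3.8639%
R_f (intercept) = 4.93% − 0.76 × 3.8639% = 1.9934%
E(R_Ivers) = R_f + β × MRP = 1.9934% + 2.01 × 3.8639% = 9.76%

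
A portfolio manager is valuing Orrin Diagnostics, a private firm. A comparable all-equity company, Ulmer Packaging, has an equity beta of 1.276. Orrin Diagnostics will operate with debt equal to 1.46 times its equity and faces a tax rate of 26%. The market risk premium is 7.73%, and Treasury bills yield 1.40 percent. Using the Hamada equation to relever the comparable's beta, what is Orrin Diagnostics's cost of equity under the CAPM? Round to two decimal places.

21.92%

β_L = β_U × [1 + (1 − t)(D/E)] = 1.276 × [1 + (1 − 0.26) × 1.46]
    = 1.276 × [1 + 0.74 × 1.46] = 1.276 × 2.0804 = 2.6546
E(R) = R_f + β_L × MRP = 1.40% + 2.6546 × 7.73% = 21.92%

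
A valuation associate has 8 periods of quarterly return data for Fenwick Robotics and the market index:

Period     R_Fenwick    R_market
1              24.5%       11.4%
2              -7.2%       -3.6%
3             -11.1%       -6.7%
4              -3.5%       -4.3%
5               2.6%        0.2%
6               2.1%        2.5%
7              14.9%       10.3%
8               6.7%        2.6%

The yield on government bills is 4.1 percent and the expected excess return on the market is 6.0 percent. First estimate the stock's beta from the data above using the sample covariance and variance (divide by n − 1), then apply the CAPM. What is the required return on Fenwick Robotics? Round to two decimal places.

Mean R_i = (24.5 − 7.2 − 11.1 − 3.5 + 2.6 + 2.1 + 14.9 + 6.7) / 8 = 3.6250%
Mean R_m = (11.4 − 3.6 − 6.7 − 4.3 + 0.2 + 2.5 + 10.3 + 2.6) / 8 = 1.5500%
Σ(R_i − R̄_i)(R_m − R̄_m) = 526.3500  ⇒  Cov = 526.3500 / 7 = 75.1929
Σ(R_m − R̄_m)² = 306.2200  ⇒  Var(R_m) = 306.2200 / 7 = 43.7457
β = Cov / Var(R_m) = 75.1929 / 43.7457 = 1.7189
E(R) = R_f + β × MRP = 4.1% + 1.7189 × 6.0% = 14.41%

14.41%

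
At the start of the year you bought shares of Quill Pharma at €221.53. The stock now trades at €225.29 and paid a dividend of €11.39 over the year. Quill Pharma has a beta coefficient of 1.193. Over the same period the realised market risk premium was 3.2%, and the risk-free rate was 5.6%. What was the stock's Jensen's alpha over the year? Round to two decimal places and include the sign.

-2.58%

Realised HPR = (P1 + D1 − P0) / P0 = (225.29 + 11.39 − 221.53) / 221.53 = 15.15 / 221.53 = 6.8388%
CAPM required = R_f + β·MRP = 5.6% + 1.193 × 3.2% = 9.4176%
α = realised − required = 6.8388% − 9.4176% = -2.58%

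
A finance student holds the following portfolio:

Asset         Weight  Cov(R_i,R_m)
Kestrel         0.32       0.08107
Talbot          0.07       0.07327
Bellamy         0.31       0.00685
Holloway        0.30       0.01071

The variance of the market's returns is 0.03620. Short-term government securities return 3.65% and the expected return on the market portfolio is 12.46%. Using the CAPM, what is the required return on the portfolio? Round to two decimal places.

12.51%

β_Kestrel = 0.08107 / 0.03620 = 2.2395
β_Talbot = 0.07327 / 0.03620 = 2.0240
β_Bellamy = 0.00685 / 0.03620 = 0.1892
β_Holloway = 0.01071 / 0.03620 = 0.2959
β_P = Σ w_i β_i = 0.32×2.2395 + 0.07×2.0240 + 0.31×0.1892 + 0.30×0.2959 = 1.0057
MRP = 12.46% − 3.65% = 8.81%
E(R_P) = R_f + β_P × MRP = 3.65% + 1.0057 × 8.81% = 12.51%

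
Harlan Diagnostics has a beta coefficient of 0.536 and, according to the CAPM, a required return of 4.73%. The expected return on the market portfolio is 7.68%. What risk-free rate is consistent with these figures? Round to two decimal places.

E(R) = R_f + β(E(R_m) − R_f) = R_f(1 − β) + β·E(R_m)
4.73% = R_f × (1 − 0.536) + 0.536 × 7.68%
4.73% = R_f × 0.464 + 4.11648%
R_f = (4.73% − 4.11648%) / 0.464 = 1.32%

1.32%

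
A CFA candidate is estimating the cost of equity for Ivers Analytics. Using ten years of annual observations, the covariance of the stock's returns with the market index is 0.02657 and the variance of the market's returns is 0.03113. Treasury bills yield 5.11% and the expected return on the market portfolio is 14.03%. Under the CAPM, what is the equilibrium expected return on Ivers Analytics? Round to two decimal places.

β = Cov(R_i, R_m) / Var(R_m) = 0.02657 / 0.03113 = 0.8535
MRP = 14.03% − 5.11% = 8.92%
E(R) = R_f + β × MRP = 5.11% + 0.8535 × 8.92% = 12.72%

12.72%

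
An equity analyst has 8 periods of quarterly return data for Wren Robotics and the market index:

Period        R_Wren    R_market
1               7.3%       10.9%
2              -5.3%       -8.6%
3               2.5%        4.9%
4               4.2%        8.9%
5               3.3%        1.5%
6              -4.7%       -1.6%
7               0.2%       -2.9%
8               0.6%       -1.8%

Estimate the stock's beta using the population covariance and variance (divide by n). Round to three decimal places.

0.587

Mean R_i = (7.3 − 5.3 + 2.5 + 4.2 + 3.3 − 4.7 + 0.2 + 0.6) / 8 = 1.0125%
Mean R_m = (10.9 − 8.6 + 4.9 + 8.9 + 1.5 − 1.6 − 2.9 − 1.8) / 8 = 1.4125%
Σ(R_i − R̄_i)(R_m − R̄_m) = 174.1488  ⇒  Cov = 174.1488 / 8 = 21.7686
Σ(R_m − R̄_m)² = 296.4888  ⇒  Var(R_m) = 296.4888 / 8 = 37.0611
β = Cov / Var(R_m) = 21.7686 / 37.0611 = 0.5874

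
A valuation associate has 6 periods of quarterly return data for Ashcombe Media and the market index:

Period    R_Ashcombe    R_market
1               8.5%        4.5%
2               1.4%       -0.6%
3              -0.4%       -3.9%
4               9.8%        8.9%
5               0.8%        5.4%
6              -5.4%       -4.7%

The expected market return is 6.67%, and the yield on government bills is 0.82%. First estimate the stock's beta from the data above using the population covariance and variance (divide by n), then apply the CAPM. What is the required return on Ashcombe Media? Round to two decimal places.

Mean R_i = (8.5 + 1.4 − 0.4 + 9.8 + 0.8 − 5.4) / 6 = 2.4500%
Mean R_m = (4.5 − 0.6 − 3.9 + 8.9 + 5.4 − 4.7) / 6 = 1.6000%
Σ(R_i − R̄_i)(R_m − R̄_m) = 132.3700  ⇒  Cov = 132.3700 / 6 = 22.0617
Σ(R_m − R̄_m)² = 150.9200  ⇒  Var(R_m) = 150.9200 / 6 = 25.1533
β = Cov / Var(R_m) = 22.0617 / 25.1533 = 0.8771
MRP = 6.67% − 0.82% = 5.85%
E(R) = R_f + β × MRP = 0.82% + 0.8771 × 5.85% = 5.95%

5.95%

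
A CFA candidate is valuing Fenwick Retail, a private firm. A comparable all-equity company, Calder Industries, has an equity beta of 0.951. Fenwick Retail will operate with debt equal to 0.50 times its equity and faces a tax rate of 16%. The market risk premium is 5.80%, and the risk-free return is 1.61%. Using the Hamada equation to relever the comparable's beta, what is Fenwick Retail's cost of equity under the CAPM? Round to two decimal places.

β_L = β_U × [1 + (1 − t)(D/E)] = 0.951 × [1 + (1 − 0.16) × 0.50]
    = 0.951 × [1 + 0.84 × 0.50] = 0.951 × 1.4200 = 1.3504
E(R) = R_f + β_L × MRP = 1.61% + 1.3504 × 5.80% = 9.44%

9.44%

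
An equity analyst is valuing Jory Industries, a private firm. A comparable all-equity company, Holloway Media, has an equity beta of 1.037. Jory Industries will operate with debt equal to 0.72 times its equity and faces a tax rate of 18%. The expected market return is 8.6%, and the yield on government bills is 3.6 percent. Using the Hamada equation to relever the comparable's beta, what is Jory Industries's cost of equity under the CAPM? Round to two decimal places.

β_L = β_U × [1 + (1 − t)(D/E)] = 1.037 × [1 + (1 − 0.18) × 0.72]
    = 1.037 × [1 + 0.82 × 0.72] = 1.037 × 1.5904 = 1.6492
MRP = 8.6% − 3.6% = 5.00%
E(R) = R_f + β_L × MRP = 3.6% + 1.6492 × 5.0% = 11.85%

11.85%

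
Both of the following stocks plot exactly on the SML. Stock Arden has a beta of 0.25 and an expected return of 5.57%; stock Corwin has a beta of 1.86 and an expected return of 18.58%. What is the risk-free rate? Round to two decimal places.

3.55%

Both satisfy E(R) = R_f + β·MRP, so the slope of the SML is
MRP = (18.58% − 5.57%) / (1.86 − 0.25) = 13.01% / 1.61 = 8.0807%
R_f = E(R_Arden) − β_Arden·MRP = 5.57% − 0.25 × 8.0807% = 3.5498%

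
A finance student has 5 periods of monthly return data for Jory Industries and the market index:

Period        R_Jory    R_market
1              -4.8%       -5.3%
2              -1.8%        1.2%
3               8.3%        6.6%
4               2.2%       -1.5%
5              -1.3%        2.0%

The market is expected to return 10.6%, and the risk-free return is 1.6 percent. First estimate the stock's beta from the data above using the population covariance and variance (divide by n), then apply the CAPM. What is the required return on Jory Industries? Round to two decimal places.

9.79%

Mean R_i = (-4.8 − 1.8 + 8.3 + 2.2 − 1.3) / 5 = 0.5200%
Mean R_m = (-5.3 + 1.2 + 6.6 − 1.5 + 2.0) / 5 = 0.6000%
Σ(R_i − R̄_i)(R_m − R̄_m) = 70.6000  ⇒  Cov = 70.6000 / 5 = 14.1200
Σ(R_m − R̄_m)² = 77.5400  ⇒  Var(R_m) = 77.5400 / 5 = 15.5080
β = Cov / Var(R_m) = 14.1200 / 15.5080 = 0.9105
MRP = 10.6% − 1.6% = 9.00%
E(R) = R_f + β × MRP = 1.6% + 0.9105 × 9.0% = 9.79%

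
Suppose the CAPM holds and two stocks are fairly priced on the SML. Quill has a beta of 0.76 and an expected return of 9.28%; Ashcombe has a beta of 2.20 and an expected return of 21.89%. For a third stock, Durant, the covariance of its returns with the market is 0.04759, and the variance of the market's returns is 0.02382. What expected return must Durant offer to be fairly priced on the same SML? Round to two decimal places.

MRP = (21.89% − 9.28%) / (2.20 − 0.76) = 8.7569%
R_f = 9.28% − 0.76 × 8.7569% = 2.6248%
β_Durant = Cov / Var(R_m) = 0.04759 / 0.02382 = 1.9979
E(R_Durant) = R_f + β × MRP = 2.6248% + 1.9979 × 8.7569% = 20.12%

20.12%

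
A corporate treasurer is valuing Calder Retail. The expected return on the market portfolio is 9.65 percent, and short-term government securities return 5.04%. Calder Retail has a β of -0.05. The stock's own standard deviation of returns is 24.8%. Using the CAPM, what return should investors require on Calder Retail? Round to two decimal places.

Market risk premium = E(R_m) − R_f = 9.65% − 5.04% = 4.61%
E(R) = R_f + β × MRP = 5.04% + -0.05 × 4.61% = 4.81%

4.81%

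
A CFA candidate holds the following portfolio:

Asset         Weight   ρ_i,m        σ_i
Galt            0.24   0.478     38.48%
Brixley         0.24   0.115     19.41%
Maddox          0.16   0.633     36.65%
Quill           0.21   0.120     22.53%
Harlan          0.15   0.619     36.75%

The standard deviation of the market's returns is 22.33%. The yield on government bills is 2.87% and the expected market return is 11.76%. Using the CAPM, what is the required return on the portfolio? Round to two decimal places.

β_Galt = 0.478 × 38.48% / 22.33% = 0.8237
β_Brixley = 0.115 × 19.41% / 22.33% = 0.1000
β_Maddox = 0.633 × 36.65% / 22.33% = 1.0389
β_Quill = 0.120 × 22.53% / 22.33% = 0.1211
β_Harlan = 0.619 × 36.75% / 22.33% = 1.0187
β_P = Σ w_i β_i = 0.24×0.8237 + 0.24×0.1000 + 0.16×1.0389 + 0.21×0.1211 + 0.15×1.0187 = 0.5661
MRP = 11.76% − 2.87% = 8.89%
E(R_P) = R_f + β_P × MRP = 2.87% + 0.5661 × 8.89% = 7.90%

7.90%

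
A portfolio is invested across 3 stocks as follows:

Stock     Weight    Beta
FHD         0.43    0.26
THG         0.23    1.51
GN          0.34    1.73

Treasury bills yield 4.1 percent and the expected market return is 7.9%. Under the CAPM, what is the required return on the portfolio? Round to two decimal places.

β_P = Σ w_i β_i = 0.43×0.26 + 0.23×1.51 + 0.34×1.73 = 1.0473
MRP = 7.9% − 4.1% = 3.80%
E(R_P) = R_f + β_P × MRP = 4.1% + 1.0473 × 3.8% = 8.08%

8.08%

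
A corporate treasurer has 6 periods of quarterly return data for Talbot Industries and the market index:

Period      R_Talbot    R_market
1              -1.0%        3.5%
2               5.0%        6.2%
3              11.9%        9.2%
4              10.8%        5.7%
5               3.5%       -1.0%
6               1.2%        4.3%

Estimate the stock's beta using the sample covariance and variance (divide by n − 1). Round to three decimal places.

Mean R_i = (-1.0 + 5.0 + 11.9 + 10.8 + 3.5 + 1.2) / 6 = 5.2333%
Mean R_m = (3.5 + 6.2 + 9.2 + 5.7 − 1.0 + 4.3) / 6 = 4.6500%
Σ(R_i − R̄_i)(R_m − R̄_m) = 54.1900  ⇒  Cov = 54.1900 / 5 = 10.8380
Σ(R_m − R̄_m)² = 57.5750  ⇒  Var(R_m) = 57.5750 / 5 = 11.5150
β = Cov / Var(R_m) = 10.8380 / 11.5150 = 0.9412

0.941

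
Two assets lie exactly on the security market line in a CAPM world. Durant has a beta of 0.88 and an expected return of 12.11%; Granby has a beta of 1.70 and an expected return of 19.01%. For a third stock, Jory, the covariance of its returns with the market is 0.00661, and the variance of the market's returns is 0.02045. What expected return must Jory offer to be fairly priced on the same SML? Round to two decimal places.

7.42%

MRP = (19.01% − 12.11%) / (1.70 − 0.88) = 8.4146%
R_f = 12.11% − 0.88 × 8.4146% = 4.7052%
β_Jory = Cov / Var(R_m) = 0.00661 / 0.02045 = 0.3232
E(R_Jory) = R_f + β × MRP = 4.7052% + 0.3232 × 8.4146% = 7.42%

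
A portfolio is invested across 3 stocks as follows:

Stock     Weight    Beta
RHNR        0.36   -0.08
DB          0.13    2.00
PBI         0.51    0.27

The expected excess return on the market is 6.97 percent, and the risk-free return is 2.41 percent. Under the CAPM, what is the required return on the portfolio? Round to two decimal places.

4.98%

β_P = Σ w_i β_i = 0.36×-0.08 + 0.13×2.00 + 0.51×0.27 = 0.3689
E(R_P) = R_f + β_P × MRP = 2.41% + 0.3689 × 6.97% = 4.98%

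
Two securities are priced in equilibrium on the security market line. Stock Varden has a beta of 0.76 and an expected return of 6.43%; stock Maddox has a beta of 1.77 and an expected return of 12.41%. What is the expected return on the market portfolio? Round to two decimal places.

7.85%

Both satisfy E(R) = R_f + β·MRP, so the slope of the SML is
MRP = (12.41% − 6.43%) / (1.77 − 0.76) = 5.98% / 1.01 = 5.9208%
R_f = E(R_Varden) − β_Varden·MRP = 6.43% − 0.76 × 5.9208% = 1.9302%
E(R_m) = R_f + MRP = 1.9302% + 5.9208% = 7.85%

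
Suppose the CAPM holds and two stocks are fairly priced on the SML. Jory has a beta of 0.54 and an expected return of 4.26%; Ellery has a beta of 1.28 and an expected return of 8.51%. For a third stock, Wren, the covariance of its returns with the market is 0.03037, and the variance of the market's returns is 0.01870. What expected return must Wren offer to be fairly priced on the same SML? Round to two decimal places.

MRP = (8.51% − 4.26%) / (1.28 − 0.54) = 5.7432%
R_f = 4.26% − 0.54 × 5.7432% = 1.1587%
β_Wren = Cov / Var(R_m) = 0.03037 / 0.01870 = 1.6241
E(R_Wren) = R_f + β × MRP = 1.1587% + 1.6241 × 5.7432% = 10.49%

10.49%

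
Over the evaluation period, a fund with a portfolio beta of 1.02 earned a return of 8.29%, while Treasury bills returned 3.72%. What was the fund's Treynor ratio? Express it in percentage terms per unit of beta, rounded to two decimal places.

Treynor = (R_P − R_f) / β_P = (8.29% − 3.72%) / 1.0200 = 4.57% / 1.0200 = 4.48%

4.48%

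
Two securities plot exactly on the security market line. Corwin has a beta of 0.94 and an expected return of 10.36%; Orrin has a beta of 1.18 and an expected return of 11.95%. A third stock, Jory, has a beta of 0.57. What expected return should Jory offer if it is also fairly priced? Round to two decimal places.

MRP (SML slope) = (11.95% − 10.36%) / (1.18 − 0.94) = 1.59% / 0.24 = 6.6250%
R_f (intercept) = 10.36% − 0.94 × 6.6250% = 4.1325%
E(R_Jory) = R_f + β × MRP = 4.1325% + 0.57 × 6.6250% = 7.91%

7.91%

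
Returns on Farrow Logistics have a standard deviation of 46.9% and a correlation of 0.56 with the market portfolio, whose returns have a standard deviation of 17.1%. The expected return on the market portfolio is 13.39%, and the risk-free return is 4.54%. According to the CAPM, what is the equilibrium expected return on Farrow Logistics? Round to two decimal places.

18.13%

β = ρ × σ_i / σ_m = 0.56 × 46.9% / 17.1% = 1.5359
MRP = 13.39% − 4.54% = 8.85%
E(R) = 4.54% + 1.5359 × 8.85% = 18.13%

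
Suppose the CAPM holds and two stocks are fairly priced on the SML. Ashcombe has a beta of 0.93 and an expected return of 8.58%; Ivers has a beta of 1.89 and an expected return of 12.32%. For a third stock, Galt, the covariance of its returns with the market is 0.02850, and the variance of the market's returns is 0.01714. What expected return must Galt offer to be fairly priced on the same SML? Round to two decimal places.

11.43%

MRP = (12.32% − 8.58%) / (1.89 − 0.93) = 3.8958%
R_f = 8.58% − 0.93 × 3.8958% = 4.9569%
β_Galt = Cov / Var(R_m) = 0.02850 / 0.01714 = 1.6628
E(R_Galt) = R_f + β × MRP = 4.9569% + 1.6628 × 3.8958% = 11.43%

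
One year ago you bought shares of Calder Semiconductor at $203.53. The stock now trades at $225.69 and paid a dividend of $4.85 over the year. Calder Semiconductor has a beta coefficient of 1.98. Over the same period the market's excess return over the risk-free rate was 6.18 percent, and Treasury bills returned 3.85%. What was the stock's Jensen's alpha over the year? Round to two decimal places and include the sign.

-2.82%

Realised HPR = (P1 + D1 − P0) / P0 = (225.69 + 4.85 − 203.53) / 203.53 = 27.01 / 203.53 = 13.2708%
CAPM required = R_f + β·MRP = 3.85% + 1.98 × 6.18% = 16.0864%
α = realised − required = 13.2708% − 16.0864% = -2.82%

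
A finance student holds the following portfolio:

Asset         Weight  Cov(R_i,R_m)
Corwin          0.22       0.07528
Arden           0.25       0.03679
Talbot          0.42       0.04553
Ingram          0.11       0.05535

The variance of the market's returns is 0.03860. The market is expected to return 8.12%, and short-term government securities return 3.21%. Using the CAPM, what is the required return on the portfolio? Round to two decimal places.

9.69%

β_Corwin = 0.07528 / 0.03860 = 1.9503
β_Arden = 0.03679 / 0.03860 = 0.9531
β_Talbot = 0.04553 / 0.03860 = 1.1795
β_Ingram = 0.05535 / 0.03860 = 1.4339
β_P = Σ w_i β_i = 0.22×1.9503 + 0.25×0.9531 + 0.42×1.1795 + 0.11×1.4339 = 1.3205
MRP = 8.12% − 3.21% = 4.91%
E(R_P) = R_f + β_P × MRP = 3.21% + 1.3205 × 4.91% = 9.69%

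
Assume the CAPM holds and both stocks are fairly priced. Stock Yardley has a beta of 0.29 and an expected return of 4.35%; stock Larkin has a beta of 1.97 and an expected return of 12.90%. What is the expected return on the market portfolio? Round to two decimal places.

7.96%

Both satisfy E(R) = R_f + β·MRP, so the slope of the SML is
MRP = (12.90% − 4.35%) / (1.97 − 0.29) = 8.55% / 1.68 = 5.0893%
R_f = E(R_Yardley) − β_Yardley·MRP = 4.35% − 0.29 × 5.0893% = 2.8741%
E(R_m) = R_f + MRP = 2.8741% + 5.0893% = 7.96%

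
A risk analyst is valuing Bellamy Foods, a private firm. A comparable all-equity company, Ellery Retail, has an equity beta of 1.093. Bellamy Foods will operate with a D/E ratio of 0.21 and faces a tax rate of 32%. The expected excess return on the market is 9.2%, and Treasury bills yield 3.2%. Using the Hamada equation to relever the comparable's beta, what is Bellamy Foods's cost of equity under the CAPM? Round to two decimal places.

14.69%

β_L = β_U × [1 + (1 − t)(D/E)] = 1.093 × [1 + (1 − 0.32) × 0.21]
    = 1.093 × [1 + 0.68 × 0.21] = 1.093 × 1.1428 = 1.2491
E(R) = R_f + β_L × MRP = 3.2% + 1.2491 × 9.2% = 14.69%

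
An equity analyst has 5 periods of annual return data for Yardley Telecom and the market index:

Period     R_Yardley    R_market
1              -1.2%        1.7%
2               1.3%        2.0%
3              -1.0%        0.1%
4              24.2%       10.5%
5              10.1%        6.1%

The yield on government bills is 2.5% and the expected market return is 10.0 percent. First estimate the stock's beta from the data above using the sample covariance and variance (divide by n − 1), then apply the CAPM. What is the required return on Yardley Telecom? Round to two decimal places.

Mean R_i = (-1.2 + 1.3 − 1.0 + 24.2 + 10.1) / 5 = 6.6800%
Mean R_m = (1.7 + 2.0 + 0.1 + 10.5 + 6.1) / 5 = 4.0800%
Σ(R_i − R̄_i)(R_m − R̄_m) = 179.8980  ⇒  Cov = 179.8980 / 4 = 44.9745
Σ(R_m − R̄_m)² = 71.1280  ⇒  Var(R_m) = 71.1280 / 4 = 17.7820
β = Cov / Var(R_m) = 44.9745 / 17.7820 = 2.5292
MRP = 10.0% − 2.5% = 7.50%
E(R) = R_f + β × MRP = 2.5% + 2.5292 × 7.5% = 21.47%

21.47%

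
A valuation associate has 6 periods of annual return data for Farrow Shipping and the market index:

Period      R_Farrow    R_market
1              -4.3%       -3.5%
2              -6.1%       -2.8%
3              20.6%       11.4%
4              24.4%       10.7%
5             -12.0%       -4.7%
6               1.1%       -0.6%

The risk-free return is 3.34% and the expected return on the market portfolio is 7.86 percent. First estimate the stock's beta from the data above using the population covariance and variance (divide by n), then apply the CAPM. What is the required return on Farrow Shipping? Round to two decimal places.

12.47%

Mean R_i = (-4.3 − 6.1 + 20.6 + 24.4 − 12.0 + 1.1) / 6 = 3.9500%
Mean R_m = (-3.5 − 2.8 + 11.4 + 10.7 − 4.7 − 0.6) / 6 = 1.7500%
Σ(R_i − R̄_i)(R_m − R̄_m) = 542.3150  ⇒  Cov = 542.3150 / 6 = 90.3858
Σ(R_m − R̄_m)² = 268.6150  ⇒  Var(R_m) = 268.6150 / 6 = 44.7692
β = Cov / Var(R_m) = 90.3858 / 44.7692 = 2.0189
MRP = 7.86% − 3.34% = 4.52%
E(R) = R_f + β × MRP = 3.34% + 2.0189 × 4.52% = 12.47%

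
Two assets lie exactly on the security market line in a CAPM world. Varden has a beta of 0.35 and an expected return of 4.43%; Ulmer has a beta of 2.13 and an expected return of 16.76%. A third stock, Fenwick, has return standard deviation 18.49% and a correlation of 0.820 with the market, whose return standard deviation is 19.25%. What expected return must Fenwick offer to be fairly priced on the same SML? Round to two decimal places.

7.46%

MRP = (16.76% − 4.43%) / (2.13 − 0.35) = 6.9270%
R_f = 4.43% − 0.35 × 6.9270% = 2.0056%
β_Fenwick = ρ·σ_i/σ_m = 0.820 × 18.49 / 19.25 = 0.7876
E(R_Fenwick) = R_f + β × MRP = 2.0056% + 0.7876 × 6.9270% = 7.46%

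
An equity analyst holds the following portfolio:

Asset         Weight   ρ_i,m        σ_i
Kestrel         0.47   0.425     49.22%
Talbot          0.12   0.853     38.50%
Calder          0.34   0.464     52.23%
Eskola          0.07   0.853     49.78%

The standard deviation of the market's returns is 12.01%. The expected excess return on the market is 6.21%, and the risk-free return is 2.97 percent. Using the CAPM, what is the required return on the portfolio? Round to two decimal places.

β_Kestrel = 0.425 × 49.22% / 12.01% = 1.7418
β_Talbot = 0.853 × 38.50% / 12.01% = 2.7344
β_Calder = 0.464 × 52.23% / 12.01% = 2.0179
β_Eskola = 0.853 × 49.78% / 12.01% = 3.5356
β_P = Σ w_i β_i = 0.47×1.7418 + 0.12×2.7344 + 0.34×2.0179 + 0.07×3.5356 = 2.0804
E(R_P) = R_f + β_P × MRP = 2.97% + 2.0804 × 6.21% = 15.89%

15.89%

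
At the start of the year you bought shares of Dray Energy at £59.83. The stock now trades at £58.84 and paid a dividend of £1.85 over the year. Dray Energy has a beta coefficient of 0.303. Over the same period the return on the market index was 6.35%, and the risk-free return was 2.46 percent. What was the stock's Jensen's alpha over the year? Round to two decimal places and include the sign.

-2.20%

Realised HPR = (P1 + D1 − P0) / P0 = (58.84 + 1.85 − 59.83) / 59.83 = 0.86 / 59.83 = 1.4374%
MRP = 6.35% − 2.46% = 3.89%
CAPM required = R_f + β·MRP = 2.46% + 0.303 × 3.89% = 3.63867%
α = realised − required = 1.4374% − 3.63867% = -2.20%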